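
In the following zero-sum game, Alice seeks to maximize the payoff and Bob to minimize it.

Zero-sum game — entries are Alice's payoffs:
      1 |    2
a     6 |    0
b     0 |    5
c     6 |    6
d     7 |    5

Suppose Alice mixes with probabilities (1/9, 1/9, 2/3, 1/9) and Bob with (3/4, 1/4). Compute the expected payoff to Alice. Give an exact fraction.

193/36

Against (3/4, 1/4), each row's expected payoff is a: 9/2; b: 5/4; c: 6; d: 13/2.
Taking the (1/9, 1/9, 2/3, 1/9)-weighted average: (1/9)·(9/2) + (1/9)·(5/4) + (2/3)·(6) + (1/9)·(13/2) = 193/36.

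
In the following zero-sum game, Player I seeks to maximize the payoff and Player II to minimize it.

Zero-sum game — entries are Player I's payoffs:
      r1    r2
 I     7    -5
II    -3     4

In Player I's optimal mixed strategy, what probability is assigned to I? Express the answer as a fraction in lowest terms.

Row minima are -5 and -3, so Player I's maximin is -3; column maxima are 7 and 4, so Player II's minimax is 4. These differ, so the equilibrium is in mixed strategies.
Let Player I play I with probability p. Player II is indifferent when 7p − 3(1−p) = −5p + 4(1−p), giving p = 7/19.

7/19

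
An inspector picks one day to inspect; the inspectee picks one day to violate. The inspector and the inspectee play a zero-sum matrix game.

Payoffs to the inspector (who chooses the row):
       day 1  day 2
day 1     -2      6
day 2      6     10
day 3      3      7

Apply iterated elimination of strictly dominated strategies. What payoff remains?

6

Column day 2 is strictly dominated by day 1 for the inspectee (-2<6, 6<10, 3<7); eliminate day 2.
Row day 1 is strictly dominated by row day 2 (6>-2); eliminate day 1.
Row day 3 is strictly dominated by row day 2 (6>3); eliminate day 3.
Only (day 2, day 1) remains, with payoff 6.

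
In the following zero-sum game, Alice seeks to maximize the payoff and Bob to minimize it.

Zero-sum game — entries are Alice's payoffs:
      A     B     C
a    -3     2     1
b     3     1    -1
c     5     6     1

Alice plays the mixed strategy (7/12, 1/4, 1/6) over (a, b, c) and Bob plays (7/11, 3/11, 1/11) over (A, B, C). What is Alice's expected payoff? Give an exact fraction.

Against (7/11, 3/11, 1/11), each row's expected payoff is a: -14/11; b: 23/11; c: 54/11.
Taking the (7/12, 1/4, 1/6)-weighted average: (7/12)·(-14/11) + (1/4)·(23/11) + (1/6)·(54/11) = 79/132.

79/132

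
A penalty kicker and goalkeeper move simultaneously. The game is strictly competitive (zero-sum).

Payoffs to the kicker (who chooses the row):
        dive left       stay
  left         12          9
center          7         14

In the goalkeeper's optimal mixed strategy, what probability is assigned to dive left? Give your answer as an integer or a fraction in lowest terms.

1/2

Row minima are 9 and 7, so the kicker's maximin is 9; column maxima are 12 and 14, so the goalkeeper's minimax is 12. These differ, so the equilibrium is in mixed strategies.
Let the goalkeeper play dive left with probability q. The kicker is indifferent when 12q + 9(1−q) = 7q + 14(1−q), giving q = 1/2.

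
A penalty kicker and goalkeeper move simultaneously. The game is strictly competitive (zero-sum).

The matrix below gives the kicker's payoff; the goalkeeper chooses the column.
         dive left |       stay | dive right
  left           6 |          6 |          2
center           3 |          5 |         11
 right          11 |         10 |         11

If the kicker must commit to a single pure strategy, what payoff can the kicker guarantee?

The worst-case payoff for each row is left: 2, center: 3, right: 10.
The best of these is 10.

10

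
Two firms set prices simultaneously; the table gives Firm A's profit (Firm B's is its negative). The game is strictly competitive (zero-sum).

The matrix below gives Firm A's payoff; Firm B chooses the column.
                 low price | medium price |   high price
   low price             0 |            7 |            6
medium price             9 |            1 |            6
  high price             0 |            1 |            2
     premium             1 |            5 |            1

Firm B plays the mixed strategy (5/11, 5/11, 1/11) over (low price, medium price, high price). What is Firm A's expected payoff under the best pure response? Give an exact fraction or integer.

low price: (0)·(5/11) + (7)·(5/11) + (6)·(1/11) = 41/11.
medium price: (9)·(5/11) + (1)·(5/11) + (6)·(1/11) = 56/11.
high price: (0)·(5/11) + (1)·(5/11) + (2)·(1/11) = 7/11.
premium: (1)·(5/11) + (5)·(5/11) + (1)·(1/11) = 31/11.
The best pure response is medium price with expected payoff 56/11.

56/11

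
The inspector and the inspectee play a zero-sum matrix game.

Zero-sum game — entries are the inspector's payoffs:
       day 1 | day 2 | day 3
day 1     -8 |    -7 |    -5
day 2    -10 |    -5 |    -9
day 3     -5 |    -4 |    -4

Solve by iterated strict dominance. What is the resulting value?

Row day 2 is strictly dominated by row day 3 (-5>-10, -4>-5, -4>-9); eliminate day 2.
Row day 1 is strictly dominated by row day 3 (-5>-8, -4>-7, -4>-5); eliminate day 1.
Column day 3 is strictly dominated by day 1 for the inspectee (-5<-4); eliminate day 3.
Column day 2 is strictly dominated by day 1 for the inspectee (-5<-4); eliminate day 2.
Only (day 3, day 1) remains, with payoff -5.

-5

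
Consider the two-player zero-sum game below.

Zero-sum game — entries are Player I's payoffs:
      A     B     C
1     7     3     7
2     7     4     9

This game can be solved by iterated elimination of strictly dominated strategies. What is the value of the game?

Column A is strictly dominated by B for Player II (3<7, 4<7); eliminate A.
Column C is strictly dominated by B for Player II (3<7, 4<9); eliminate C.
Row 1 is strictly dominated by row 2 (4>3); eliminate 1.
Only (2, B) remains, with payoff 4.

4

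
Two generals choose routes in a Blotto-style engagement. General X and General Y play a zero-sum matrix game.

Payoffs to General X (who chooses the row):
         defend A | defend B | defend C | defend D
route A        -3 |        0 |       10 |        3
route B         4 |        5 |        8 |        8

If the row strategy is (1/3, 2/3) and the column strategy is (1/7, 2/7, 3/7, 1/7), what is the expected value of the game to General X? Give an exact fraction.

Against (1/7, 2/7, 3/7, 1/7), each row's expected payoff is route A: 30/7; route B: 46/7.
Taking the (1/3, 2/3)-weighted average: (1/3)·(30/7) + (2/3)·(46/7) = 122/21.

122/21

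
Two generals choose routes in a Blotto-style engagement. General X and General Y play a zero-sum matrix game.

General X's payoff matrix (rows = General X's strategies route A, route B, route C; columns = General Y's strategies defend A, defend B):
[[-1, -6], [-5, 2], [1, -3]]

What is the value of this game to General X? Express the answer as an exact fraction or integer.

-13/11

Row route A is strictly dominated by row route C, so General X never plays it.
The remaining 2×2 game on (route B, route C) × (defend A, defend B) has no saddle point. Let General X play route B with probability p; indifference gives −5p + (1−p) = 2p − 3(1−p), so p = 4/11.
Similarly General Y's optimal q on defend A is 5/11, and the value is -5·(5/11) + (2)·(6/11) = -13/11.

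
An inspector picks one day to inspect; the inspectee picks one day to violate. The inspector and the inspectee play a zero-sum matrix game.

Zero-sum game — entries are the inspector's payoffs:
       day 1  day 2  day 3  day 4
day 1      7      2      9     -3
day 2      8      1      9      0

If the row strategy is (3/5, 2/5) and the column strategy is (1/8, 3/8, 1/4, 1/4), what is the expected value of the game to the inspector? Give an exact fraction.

133/40

Against (1/8, 3/8, 1/4, 1/4), each row's expected payoff is day 1: 25/8; day 2: 29/8.
Taking the (3/5, 2/5)-weighted average: (3/5)·(25/8) + (2/5)·(29/8) = 133/40.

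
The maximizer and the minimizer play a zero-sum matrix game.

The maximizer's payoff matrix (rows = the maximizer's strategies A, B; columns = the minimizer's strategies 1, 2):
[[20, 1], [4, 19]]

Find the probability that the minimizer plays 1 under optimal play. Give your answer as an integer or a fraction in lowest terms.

9/17

Row minima are 1 and 4, so the maximizer's maximin is 4; column maxima are 20 and 19, so the minimizer's minimax is 19. These differ, so the equilibrium is in mixed strategies.
Let the minimizer play 1 with probability q. The maximizer is indifferent when 20q + (1−q) = 4q + 19(1−q), giving q = 9/17.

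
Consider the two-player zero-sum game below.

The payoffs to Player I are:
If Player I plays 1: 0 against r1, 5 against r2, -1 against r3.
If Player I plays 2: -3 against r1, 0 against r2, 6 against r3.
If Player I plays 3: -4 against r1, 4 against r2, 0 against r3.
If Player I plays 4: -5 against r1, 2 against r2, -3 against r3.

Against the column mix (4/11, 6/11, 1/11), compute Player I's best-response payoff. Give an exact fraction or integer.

1: (0)·(4/11) + (5)·(6/11) + (-1)·(1/11) = 29/11.
2: (-3)·(4/11) + (0)·(6/11) + (6)·(1/11) = -6/11.
3: (-4)·(4/11) + (4)·(6/11) + (0)·(1/11) = 8/11.
4: (-5)·(4/11) + (2)·(6/11) + (-3)·(1/11) = -1.
The best pure response is 1 with expected payoff 29/11.

29/11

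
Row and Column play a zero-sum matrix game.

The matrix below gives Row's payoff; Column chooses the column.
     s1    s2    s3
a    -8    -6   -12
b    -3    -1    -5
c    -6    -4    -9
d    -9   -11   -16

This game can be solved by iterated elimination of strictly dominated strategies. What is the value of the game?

-5

Column s2 is strictly dominated by s3 for Column (-12<-6, -5<-1, -9<-4, -16<-11); eliminate s2.
Row a is strictly dominated by row b (-3>-8, -5>-12); eliminate a.
Column s1 is strictly dominated by s3 for Column (-5<-3, -9<-6, -16<-9); eliminate s1.
Row c is strictly dominated by row b (-5>-9); eliminate c.
Row d is strictly dominated by row b (-5>-16); eliminate d.
Only (b, s3) remains, with payoff -5.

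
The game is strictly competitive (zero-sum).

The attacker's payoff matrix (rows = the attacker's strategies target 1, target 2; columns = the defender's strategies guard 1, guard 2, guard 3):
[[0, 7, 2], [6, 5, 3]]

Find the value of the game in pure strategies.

Row minima: 0, 3 → the attacker's maximin is 3.
Column maxima: 6, 7, 3 → the defender's minimax is 3.
They coincide at (target 2, guard 3), so the value is 3.

3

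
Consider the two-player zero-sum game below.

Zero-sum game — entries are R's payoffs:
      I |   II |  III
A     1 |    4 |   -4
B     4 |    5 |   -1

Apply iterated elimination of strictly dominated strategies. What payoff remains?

-1

Column II is strictly dominated by I for C (1<4, 4<5); eliminate II.
Column I is strictly dominated by III for C (-4<1, -1<4); eliminate I.
Row A is strictly dominated by row B (-1>-4); eliminate A.
Only (B, III) remains, with payoff -1.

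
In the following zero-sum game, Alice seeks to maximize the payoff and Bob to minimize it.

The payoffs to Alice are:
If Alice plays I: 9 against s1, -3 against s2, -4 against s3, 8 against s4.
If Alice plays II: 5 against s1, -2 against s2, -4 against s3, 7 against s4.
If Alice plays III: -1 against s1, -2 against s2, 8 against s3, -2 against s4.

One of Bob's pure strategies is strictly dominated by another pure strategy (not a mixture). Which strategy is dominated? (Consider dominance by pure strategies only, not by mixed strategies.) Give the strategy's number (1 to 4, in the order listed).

Bob prefers columns that give Alice less. Compare s1 with s2: -3 < 9, -2 < 5, -2 < -1.
So s2 strictly dominates s1 for Bob; s1 is strictly dominated.

1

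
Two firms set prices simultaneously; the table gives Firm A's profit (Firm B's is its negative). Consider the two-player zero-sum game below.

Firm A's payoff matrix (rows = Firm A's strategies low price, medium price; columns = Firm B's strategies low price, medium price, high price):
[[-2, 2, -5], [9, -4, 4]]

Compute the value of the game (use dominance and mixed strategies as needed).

-4/5

Column low price is strictly dominated by high price for Firm B (it gives Firm A more in every row).
The remaining 2×2 game on (low price, medium price) × (medium price, high price) has no saddle point. Let Firm A play low price with probability p; indifference gives 2p − 4(1−p) = −5p + 4(1−p), so p = 8/15.
Similarly Firm B's optimal q on medium price is 3/5, and the value is 2·(3/5) + (-5)·(2/5) = -4/5.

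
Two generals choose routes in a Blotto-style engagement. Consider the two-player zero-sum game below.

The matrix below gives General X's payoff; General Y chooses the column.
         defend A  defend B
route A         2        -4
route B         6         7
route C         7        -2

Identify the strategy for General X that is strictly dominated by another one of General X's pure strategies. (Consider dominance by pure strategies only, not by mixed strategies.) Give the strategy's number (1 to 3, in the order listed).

Compare route A with route B: 6 > 2, 7 > -4.
So route B strictly dominates route A for General X; route A is strictly dominated.

1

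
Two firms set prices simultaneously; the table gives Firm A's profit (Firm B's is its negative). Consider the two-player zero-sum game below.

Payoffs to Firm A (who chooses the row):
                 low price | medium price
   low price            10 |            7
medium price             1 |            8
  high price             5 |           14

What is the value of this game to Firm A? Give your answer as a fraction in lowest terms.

Row medium price is strictly dominated by row high price, so Firm A never plays it.
The remaining 2×2 game on (low price, high price) × (low price, medium price) has no saddle point. Let Firm A play low price with probability p; indifference gives 10p + 5(1−p) = 7p + 14(1−p), so p = 3/4.
Similarly Firm B's optimal q on low price is 7/12, and the value is 10·(7/12) + (7)·(5/12) = 35/4.

35/4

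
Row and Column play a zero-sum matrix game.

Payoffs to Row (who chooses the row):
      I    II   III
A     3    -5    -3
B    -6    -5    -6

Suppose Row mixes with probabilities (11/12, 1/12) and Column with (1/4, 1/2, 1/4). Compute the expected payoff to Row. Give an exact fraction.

-11/4

Against (1/4, 1/2, 1/4), each row's expected payoff is A: -5/2; B: -11/2.
Taking the (11/12, 1/12)-weighted average: (11/12)·(-5/2) + (1/12)·(-11/2) = -11/4.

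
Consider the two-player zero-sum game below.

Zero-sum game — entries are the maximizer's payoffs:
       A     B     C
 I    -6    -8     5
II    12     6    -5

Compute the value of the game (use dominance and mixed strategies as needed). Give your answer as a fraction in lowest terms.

Column A is strictly dominated by B for the minimizer (it gives the maximizer more in every row).
The remaining 2×2 game on (I, II) × (B, C) has no saddle point. Let the maximizer play I with probability p; indifference gives −8p + 6(1−p) = 5p − 5(1−p), so p = 11/24.
Similarly the minimizer's optimal q on B is 5/12, and the value is -8·(5/12) + (5)·(7/12) = -5/12.

-5/12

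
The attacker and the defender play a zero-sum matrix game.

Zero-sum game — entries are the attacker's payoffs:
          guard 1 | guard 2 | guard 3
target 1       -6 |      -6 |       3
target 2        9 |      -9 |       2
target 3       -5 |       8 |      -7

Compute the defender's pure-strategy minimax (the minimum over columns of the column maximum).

The worst case (largest entry) in each column is guard 1: 9, guard 2: 8, guard 3: 3.
The best (smallest) of these is 3.

3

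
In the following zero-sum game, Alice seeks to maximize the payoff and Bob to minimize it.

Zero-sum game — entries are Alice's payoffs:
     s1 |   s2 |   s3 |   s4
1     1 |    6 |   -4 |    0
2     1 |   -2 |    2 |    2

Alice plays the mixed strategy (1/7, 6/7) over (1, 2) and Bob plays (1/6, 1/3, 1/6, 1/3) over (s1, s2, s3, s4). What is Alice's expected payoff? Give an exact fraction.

9/14

Against (1/6, 1/3, 1/6, 1/3), each row's expected payoff is 1: 3/2; 2: 1/2.
Taking the (1/7, 6/7)-weighted average: (1/7)·(3/2) + (6/7)·(1/2) = 9/14.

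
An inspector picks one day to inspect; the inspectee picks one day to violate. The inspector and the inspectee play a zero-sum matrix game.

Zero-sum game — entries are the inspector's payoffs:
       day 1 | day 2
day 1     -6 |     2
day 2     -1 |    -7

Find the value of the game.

Row minima are -6 and -7, so the inspector's maximin is -6; column maxima are -1 and 2, so the inspectee's minimax is -1. These differ, so the equilibrium is in mixed strategies.
Let the inspector play day 1 with probability p. The inspectee is indifferent when −6p − (1−p) = 2p − 7(1−p), giving p = 3/7.
Let the inspectee play day 1 with probability q. The inspector is indifferent when −6q + 2(1−q) = −q − 7(1−q), giving q = 9/14.
The value is -6·(9/14) + (2)·(5/14) = -22/7.

-22/7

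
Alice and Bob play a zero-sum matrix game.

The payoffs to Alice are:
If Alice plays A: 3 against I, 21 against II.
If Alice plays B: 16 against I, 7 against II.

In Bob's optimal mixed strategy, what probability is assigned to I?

Row minima are 3 and 7, so Alice's maximin is 7; column maxima are 16 and 21, so Bob's minimax is 16. These differ, so the equilibrium is in mixed strategies.
Let Bob play I with probability q. Alice is indifferent when 3q + 21(1−q) = 16q + 7(1−q), giving q = 14/27.

14/27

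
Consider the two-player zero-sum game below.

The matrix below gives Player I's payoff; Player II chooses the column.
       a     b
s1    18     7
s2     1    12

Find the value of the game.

19/2

Row minima are 7 and 1, so Player I's maximin is 7; column maxima are 18 and 12, so Player II's minimax is 12. These differ, so the equilibrium is in mixed strategies.
Let Player I play s1 with probability p. Player II is indifferent when 18p + (1−p) = 7p + 12(1−p), giving p = 1/2.
Let Player II play a with probability q. Player I is indifferent when 18q + 7(1−q) = q + 12(1−q), giving q = 5/22.
The value is 18·(5/22) + (7)·(17/22) = 19/2.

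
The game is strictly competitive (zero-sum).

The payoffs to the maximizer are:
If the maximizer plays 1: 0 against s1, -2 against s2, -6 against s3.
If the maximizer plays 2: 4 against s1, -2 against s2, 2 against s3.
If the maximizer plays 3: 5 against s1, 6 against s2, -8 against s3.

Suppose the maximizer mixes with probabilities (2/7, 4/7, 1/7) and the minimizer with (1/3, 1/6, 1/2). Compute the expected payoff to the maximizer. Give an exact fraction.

Against (1/3, 1/6, 1/2), each row's expected payoff is 1: -10/3; 2: 2; 3: -4/3.
Taking the (2/7, 4/7, 1/7)-weighted average: (2/7)·(-10/3) + (4/7)·(2) + (1/7)·(-4/3) = 0.

0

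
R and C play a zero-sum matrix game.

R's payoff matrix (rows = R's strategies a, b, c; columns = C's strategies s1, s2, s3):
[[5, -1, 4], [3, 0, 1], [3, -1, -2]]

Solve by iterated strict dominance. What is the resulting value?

Column s1 is strictly dominated by s2 for C (-1<5, 0<3, -1<3); eliminate s1.
Row c is strictly dominated by row b (0>-1, 1>-2); eliminate c.
Column s3 is strictly dominated by s2 for C (-1<4, 0<1); eliminate s3.
Row a is strictly dominated by row b (0>-1); eliminate a.
Only (b, s2) remains, with payoff 0.

0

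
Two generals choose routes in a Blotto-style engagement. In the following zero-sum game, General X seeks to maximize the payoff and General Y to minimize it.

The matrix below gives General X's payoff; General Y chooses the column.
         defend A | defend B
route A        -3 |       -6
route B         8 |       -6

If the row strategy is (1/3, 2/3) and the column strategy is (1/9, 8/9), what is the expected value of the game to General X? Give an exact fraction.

-131/27

Against (1/9, 8/9), each row's expected payoff is route A: -17/3; route B: -40/9.
Taking the (1/3, 2/3)-weighted average: (1/3)·(-17/3) + (2/3)·(-40/9) = -131/27.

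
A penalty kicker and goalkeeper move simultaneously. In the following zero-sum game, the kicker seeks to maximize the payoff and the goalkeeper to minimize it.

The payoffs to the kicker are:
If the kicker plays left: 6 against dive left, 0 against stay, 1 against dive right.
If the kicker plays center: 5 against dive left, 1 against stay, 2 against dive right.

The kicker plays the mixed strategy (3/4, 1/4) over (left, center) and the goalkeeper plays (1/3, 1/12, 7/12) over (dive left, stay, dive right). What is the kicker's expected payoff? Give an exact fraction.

8/3

Against (1/3, 1/12, 7/12), each row's expected payoff is left: 31/12; center: 35/12.
Taking the (3/4, 1/4)-weighted average: (3/4)·(31/12) + (1/4)·(35/12) = 8/3.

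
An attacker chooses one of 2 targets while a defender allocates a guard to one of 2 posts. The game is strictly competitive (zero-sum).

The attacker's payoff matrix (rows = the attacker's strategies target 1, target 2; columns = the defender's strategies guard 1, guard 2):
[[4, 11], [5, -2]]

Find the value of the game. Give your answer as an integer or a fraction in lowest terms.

9/2

Row minima are 4 and -2, so the attacker's maximin is 4; column maxima are 5 and 11, so the defender's minimax is 5. These differ, so the equilibrium is in mixed strategies.
Let the attacker play target 1 with probability p. The defender is indifferent when 4p + 5(1−p) = 11p − 2(1−p), giving p = 1/2.
Let the defender play guard 1 with probability q. The attacker is indifferent when 4q + 11(1−q) = 5q − 2(1−q), giving q = 13/14.
The value is 4·(13/14) + (11)·(1/14) = 9/2.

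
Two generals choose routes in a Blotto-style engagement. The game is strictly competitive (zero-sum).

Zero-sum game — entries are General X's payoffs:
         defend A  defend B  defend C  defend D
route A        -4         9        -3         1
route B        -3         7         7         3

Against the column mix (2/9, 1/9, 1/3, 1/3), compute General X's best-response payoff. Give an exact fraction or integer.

31/9

route A: (-4)·(2/9) + (9)·(1/9) + (-3)·(1/3) + (1)·(1/3) = -5/9.
route B: (-3)·(2/9) + (7)·(1/9) + (7)·(1/3) + (3)·(1/3) = 31/9.
The best pure response is route B with expected payoff 31/9.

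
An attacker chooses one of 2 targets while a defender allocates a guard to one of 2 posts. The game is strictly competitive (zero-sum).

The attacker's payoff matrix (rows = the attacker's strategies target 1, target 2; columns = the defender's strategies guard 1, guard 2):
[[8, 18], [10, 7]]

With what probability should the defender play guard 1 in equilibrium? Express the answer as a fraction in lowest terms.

11/13

Row minima are 8 and 7, so the attacker's maximin is 8; column maxima are 10 and 18, so the defender's minimax is 10. These differ, so the equilibrium is in mixed strategies.
Let the defender play guard 1 with probability q. The attacker is indifferent when 8q + 18(1−q) = 10q + 7(1−q), giving q = 11/13.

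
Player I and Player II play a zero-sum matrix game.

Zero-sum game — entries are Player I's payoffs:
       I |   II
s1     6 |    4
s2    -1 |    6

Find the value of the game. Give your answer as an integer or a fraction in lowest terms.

40/9

Row minima are 4 and -1, so Player I's maximin is 4; column maxima are 6 and 6, so Player II's minimax is 6. These differ, so the equilibrium is in mixed strategies.
Let Player I play s1 with probability p. Player II is indifferent when 6p − (1−p) = 4p + 6(1−p), giving p = 7/9.
Let Player II play I with probability q. Player I is indifferent when 6q + 4(1−q) = −q + 6(1−q), giving q = 2/9.
The value is 6·(2/9) + (4)·(7/9) = 40/9.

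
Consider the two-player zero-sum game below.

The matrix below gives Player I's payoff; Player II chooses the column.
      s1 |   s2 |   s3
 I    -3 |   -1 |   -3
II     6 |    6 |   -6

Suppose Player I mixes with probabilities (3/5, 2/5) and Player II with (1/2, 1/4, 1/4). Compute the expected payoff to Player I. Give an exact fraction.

Against (1/2, 1/4, 1/4), each row's expected payoff is I: -5/2; II: 3.
Taking the (3/5, 2/5)-weighted average: (3/5)·(-5/2) + (2/5)·(3) = -3/10.

-3/10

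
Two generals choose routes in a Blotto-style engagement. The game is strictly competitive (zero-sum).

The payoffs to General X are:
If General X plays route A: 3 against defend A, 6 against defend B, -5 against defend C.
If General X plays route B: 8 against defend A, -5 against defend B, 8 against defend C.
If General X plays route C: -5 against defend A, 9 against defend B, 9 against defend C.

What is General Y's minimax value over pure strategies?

8

The worst case (largest entry) in each column is defend A: 8, defend B: 9, defend C: 9.
The best (smallest) of these is 8.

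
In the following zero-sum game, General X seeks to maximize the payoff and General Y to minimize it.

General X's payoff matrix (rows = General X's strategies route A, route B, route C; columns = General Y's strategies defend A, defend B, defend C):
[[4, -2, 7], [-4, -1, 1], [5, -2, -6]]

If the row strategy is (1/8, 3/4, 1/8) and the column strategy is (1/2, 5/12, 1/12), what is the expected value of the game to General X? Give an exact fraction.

-133/96

Against (1/2, 5/12, 1/12), each row's expected payoff is route A: 7/4; route B: -7/3; route C: 7/6.
Taking the (1/8, 3/4, 1/8)-weighted average: (1/8)·(7/4) + (3/4)·(-7/3) + (1/8)·(7/6) = -133/96.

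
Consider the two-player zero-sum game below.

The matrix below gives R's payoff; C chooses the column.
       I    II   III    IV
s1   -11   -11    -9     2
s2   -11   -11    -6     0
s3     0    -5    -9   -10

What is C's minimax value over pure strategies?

-6

The worst case (largest entry) in each column is I: 0, II: -5, III: -6, IV: 2.
The best (smallest) of these is -6.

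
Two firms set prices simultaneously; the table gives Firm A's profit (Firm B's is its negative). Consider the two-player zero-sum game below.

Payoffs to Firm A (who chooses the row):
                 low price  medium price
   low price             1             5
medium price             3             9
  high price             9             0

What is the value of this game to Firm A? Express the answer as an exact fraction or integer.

Row low price is strictly dominated by row medium price, so Firm A never plays it.
The remaining 2×2 game on (medium price, high price) × (low price, medium price) has no saddle point. Let Firm A play medium price with probability p; indifference gives 3p + 9(1−p) = 9p, so p = 3/5.
Similarly Firm B's optimal q on low price is 3/5, and the value is 3·(3/5) + (9)·(2/5) = 27/5.

27/5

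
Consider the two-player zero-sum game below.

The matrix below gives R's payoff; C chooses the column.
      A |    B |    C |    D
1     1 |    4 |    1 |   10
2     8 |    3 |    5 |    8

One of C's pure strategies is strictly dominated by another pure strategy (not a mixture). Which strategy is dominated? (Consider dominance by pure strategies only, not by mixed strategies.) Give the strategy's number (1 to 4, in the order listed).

4

C prefers columns that give R less. Compare D with B: 4 < 10, 3 < 8.
So B strictly dominates D for C; D is strictly dominated.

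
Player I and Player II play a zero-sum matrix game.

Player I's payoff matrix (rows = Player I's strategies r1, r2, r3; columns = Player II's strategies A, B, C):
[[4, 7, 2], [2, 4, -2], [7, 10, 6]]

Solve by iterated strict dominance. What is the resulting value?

6

Column A is strictly dominated by C for Player II (2<4, -2<2, 6<7); eliminate A.
Row r1 is strictly dominated by row r3 (10>7, 6>2); eliminate r1.
Column B is strictly dominated by C for Player II (-2<4, 6<10); eliminate B.
Row r2 is strictly dominated by row r3 (6>-2); eliminate r2.
Only (r3, C) remains, with payoff 6.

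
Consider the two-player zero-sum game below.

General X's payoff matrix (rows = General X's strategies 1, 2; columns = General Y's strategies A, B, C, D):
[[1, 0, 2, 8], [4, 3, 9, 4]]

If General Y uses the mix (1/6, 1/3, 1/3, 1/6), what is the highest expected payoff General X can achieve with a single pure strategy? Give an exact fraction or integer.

16/3

1: (1)·(1/6) + (0)·(1/3) + (2)·(1/3) + (8)·(1/6) = 13/6.
2: (4)·(1/6) + (3)·(1/3) + (9)·(1/3) + (4)·(1/6) = 16/3.
The best pure response is 2 with expected payoff 16/3.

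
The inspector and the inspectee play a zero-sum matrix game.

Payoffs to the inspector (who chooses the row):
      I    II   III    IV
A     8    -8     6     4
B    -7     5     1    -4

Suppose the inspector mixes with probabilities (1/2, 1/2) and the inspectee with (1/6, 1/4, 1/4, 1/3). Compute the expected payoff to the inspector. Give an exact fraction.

Against (1/6, 1/4, 1/4, 1/3), each row's expected payoff is A: 13/6; B: -1.
Taking the (1/2, 1/2)-weighted average: (1/2)·(13/6) + (1/2)·(-1) = 7/12.

7/12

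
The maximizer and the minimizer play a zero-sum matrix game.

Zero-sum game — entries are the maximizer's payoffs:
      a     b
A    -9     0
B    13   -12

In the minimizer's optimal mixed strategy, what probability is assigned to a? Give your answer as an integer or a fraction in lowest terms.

6/17

Row minima are -9 and -12, so the maximizer's maximin is -9; column maxima are 13 and 0, so the minimizer's minimax is 0. These differ, so the equilibrium is in mixed strategies.
Let the minimizer play a with probability q. The maximizer is indifferent when −9q = 13q − 12(1−q), giving q = 6/17.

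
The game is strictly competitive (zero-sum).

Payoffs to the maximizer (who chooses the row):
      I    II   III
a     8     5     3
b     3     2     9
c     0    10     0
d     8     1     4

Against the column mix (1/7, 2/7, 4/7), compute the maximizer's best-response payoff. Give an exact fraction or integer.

a: (8)·(1/7) + (5)·(2/7) + (3)·(4/7) = 30/7.
b: (3)·(1/7) + (2)·(2/7) + (9)·(4/7) = 43/7.
c: (0)·(1/7) + (10)·(2/7) + (0)·(4/7) = 20/7.
d: (8)·(1/7) + (1)·(2/7) + (4)·(4/7) = 26/7.
The best pure response is b with expected payoff 43/7.

43/7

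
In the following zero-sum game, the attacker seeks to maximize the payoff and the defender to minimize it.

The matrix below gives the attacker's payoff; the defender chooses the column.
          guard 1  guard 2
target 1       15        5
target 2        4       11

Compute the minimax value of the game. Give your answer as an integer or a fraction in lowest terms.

145/17

Row minima are 5 and 4, so the attacker's maximin is 5; column maxima are 15 and 11, so the defender's minimax is 11. These differ, so the equilibrium is in mixed strategies.
Let the attacker play target 1 with probability p. The defender is indifferent when 15p + 4(1−p) = 5p + 11(1−p), giving p = 7/17.
Let the defender play guard 1 with probability q. The attacker is indifferent when 15q + 5(1−q) = 4q + 11(1−q), giving q = 6/17.
The value is 15·(6/17) + (5)·(11/17) = 145/17.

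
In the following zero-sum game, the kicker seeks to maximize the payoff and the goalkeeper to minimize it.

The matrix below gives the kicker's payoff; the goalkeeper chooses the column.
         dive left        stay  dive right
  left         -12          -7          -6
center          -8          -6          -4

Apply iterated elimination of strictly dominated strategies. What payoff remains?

Row left is strictly dominated by row center (-8>-12, -6>-7, -4>-6); eliminate left.
Column stay is strictly dominated by dive left for the goalkeeper (-8<-6); eliminate stay.
Column dive right is strictly dominated by dive left for the goalkeeper (-8<-4); eliminate dive right.
Only (center, dive left) remains, with payoff -8.

-8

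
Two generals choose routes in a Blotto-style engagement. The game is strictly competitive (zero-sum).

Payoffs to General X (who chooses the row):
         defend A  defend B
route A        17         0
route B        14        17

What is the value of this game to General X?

289/20

Row minima are 0 and 14, so General X's maximin is 14; column maxima are 17 and 17, so General Y's minimax is 17. These differ, so the equilibrium is in mixed strategies.
Let General X play route A with probability p. General Y is indifferent when 17p + 14(1−p) = 17(1−p), giving p = 3/20.
Let General Y play defend A with probability q. General X is indifferent when 17q = 14q + 17(1−q), giving q = 17/20.
The value is 17·(17/20) + (0)·(3/20) = 289/20.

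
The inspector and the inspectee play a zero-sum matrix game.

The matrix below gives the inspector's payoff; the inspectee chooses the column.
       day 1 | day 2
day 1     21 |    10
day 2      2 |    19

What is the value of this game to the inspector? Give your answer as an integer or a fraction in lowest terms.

Row minima are 10 and 2, so the inspector's maximin is 10; column maxima are 21 and 19, so the inspectee's minimax is 19. These differ, so the equilibrium is in mixed strategies.
Let the inspector play day 1 with probability p. The inspectee is indifferent when 21p + 2(1−p) = 10p + 19(1−p), giving p = 17/28.
Let the inspectee play day 1 with probability q. The inspector is indifferent when 21q + 10(1−q) = 2q + 19(1−q), giving q = 9/28.
The value is 21·(9/28) + (10)·(19/28) = 379/28.

379/28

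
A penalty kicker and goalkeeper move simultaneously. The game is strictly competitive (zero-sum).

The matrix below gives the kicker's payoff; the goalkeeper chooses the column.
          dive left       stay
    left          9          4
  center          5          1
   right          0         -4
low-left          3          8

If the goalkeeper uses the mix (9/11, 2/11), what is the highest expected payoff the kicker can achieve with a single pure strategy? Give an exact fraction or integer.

left: (9)·(9/11) + (4)·(2/11) = 89/11.
center: (5)·(9/11) + (1)·(2/11) = 47/11.
right: (0)·(9/11) + (-4)·(2/11) = -8/11.
low-left: (3)·(9/11) + (8)·(2/11) = 43/11.
The best pure response is left with expected payoff 89/11.

89/11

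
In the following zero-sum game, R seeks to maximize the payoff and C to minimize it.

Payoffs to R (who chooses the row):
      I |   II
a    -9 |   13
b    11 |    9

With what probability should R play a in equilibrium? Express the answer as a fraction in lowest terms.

Row minima are -9 and 9, so R's maximin is 9; column maxima are 11 and 13, so C's minimax is 11. These differ, so the equilibrium is in mixed strategies.
Let R play a with probability p. C is indifferent when −9p + 11(1−p) = 13p + 9(1−p), giving p = 1/12.

1/12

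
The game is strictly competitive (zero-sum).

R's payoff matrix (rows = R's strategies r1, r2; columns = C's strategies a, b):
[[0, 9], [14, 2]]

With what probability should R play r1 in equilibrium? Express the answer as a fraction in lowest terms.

Row minima are 0 and 2, so R's maximin is 2; column maxima are 14 and 9, so C's minimax is 9. These differ, so the equilibrium is in mixed strategies.
Let R play r1 with probability p. C is indifferent when 14(1−p) = 9p + 2(1−p), giving p = 4/7.

4/7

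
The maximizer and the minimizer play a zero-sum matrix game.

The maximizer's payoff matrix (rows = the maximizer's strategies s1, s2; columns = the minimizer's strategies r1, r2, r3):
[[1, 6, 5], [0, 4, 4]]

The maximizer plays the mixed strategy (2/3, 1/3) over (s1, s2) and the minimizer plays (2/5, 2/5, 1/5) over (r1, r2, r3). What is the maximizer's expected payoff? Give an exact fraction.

Against (2/5, 2/5, 1/5), each row's expected payoff is s1: 19/5; s2: 12/5.
Taking the (2/3, 1/3)-weighted average: (2/3)·(19/5) + (1/3)·(12/5) = 10/3.

10/3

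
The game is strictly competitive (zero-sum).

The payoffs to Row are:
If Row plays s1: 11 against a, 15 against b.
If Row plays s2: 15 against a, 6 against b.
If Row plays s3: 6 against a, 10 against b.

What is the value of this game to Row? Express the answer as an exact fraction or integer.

Row s3 is strictly dominated by row s1, so Row never plays it.
The remaining 2×2 game on (s1, s2) × (a, b) has no saddle point. Let Row play s1 with probability p; indifference gives 11p + 15(1−p) = 15p + 6(1−p), so p = 9/13.
Similarly Column's optimal q on a is 9/13, and the value is 11·(9/13) + (15)·(4/13) = 159/13.

159/13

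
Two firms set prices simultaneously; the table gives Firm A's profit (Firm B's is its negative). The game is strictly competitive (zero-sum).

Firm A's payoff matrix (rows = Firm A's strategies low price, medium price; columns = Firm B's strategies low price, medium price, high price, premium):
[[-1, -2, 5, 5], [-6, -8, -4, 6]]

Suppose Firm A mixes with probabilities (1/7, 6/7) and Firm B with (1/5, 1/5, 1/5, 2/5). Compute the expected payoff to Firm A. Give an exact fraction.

Against (1/5, 1/5, 1/5, 2/5), each row's expected payoff is low price: 12/5; medium price: -6/5.
Taking the (1/7, 6/7)-weighted average: (1/7)·(12/5) + (6/7)·(-6/5) = -24/35.

-24/35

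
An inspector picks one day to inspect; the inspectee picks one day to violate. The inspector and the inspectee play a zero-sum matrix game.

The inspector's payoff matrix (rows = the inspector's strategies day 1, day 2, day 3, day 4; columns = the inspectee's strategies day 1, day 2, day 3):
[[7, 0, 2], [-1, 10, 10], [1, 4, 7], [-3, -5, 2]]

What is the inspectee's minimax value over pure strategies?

The worst case (largest entry) in each column is day 1: 7, day 2: 10, day 3: 10.
The best (smallest) of these is 7.

7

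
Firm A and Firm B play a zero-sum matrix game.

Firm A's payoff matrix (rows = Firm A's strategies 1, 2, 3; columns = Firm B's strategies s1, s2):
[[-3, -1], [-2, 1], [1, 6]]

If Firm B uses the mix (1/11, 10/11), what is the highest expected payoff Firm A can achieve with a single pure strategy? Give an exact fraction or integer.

1: (-3)·(1/11) + (-1)·(10/11) = -13/11.
2: (-2)·(1/11) + (1)·(10/11) = 8/11.
3: (1)·(1/11) + (6)·(10/11) = 61/11.
The best pure response is 3 with expected payoff 61/11.

61/11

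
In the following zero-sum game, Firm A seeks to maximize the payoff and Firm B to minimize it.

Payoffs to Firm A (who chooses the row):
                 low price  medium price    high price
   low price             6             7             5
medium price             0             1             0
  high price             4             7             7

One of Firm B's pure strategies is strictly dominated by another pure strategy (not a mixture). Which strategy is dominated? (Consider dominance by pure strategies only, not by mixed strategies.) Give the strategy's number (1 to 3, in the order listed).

Firm B prefers columns that give Firm A less. Compare medium price with low price: 6 < 7, 0 < 1, 4 < 7.
So low price strictly dominates medium price for Firm B; medium price is strictly dominated.

2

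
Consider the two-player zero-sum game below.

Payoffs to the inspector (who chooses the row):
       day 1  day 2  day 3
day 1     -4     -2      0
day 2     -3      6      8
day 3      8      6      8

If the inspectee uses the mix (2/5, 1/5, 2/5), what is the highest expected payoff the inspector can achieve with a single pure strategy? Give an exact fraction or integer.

day 1: (-4)·(2/5) + (-2)·(1/5) + (0)·(2/5) = -2.
day 2: (-3)·(2/5) + (6)·(1/5) + (8)·(2/5) = 16/5.
day 3: (8)·(2/5) + (6)·(1/5) + (8)·(2/5) = 38/5.
The best pure response is day 3 with expected payoff 38/5.

38/5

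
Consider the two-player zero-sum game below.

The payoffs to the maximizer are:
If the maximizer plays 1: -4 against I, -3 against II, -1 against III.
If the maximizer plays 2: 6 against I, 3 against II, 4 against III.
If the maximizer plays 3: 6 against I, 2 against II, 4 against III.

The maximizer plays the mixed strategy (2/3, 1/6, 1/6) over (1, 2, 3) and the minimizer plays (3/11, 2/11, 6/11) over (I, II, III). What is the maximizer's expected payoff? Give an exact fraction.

Against (3/11, 2/11, 6/11), each row's expected payoff is 1: -24/11; 2: 48/11; 3: 46/11.
Taking the (2/3, 1/6, 1/6)-weighted average: (2/3)·(-24/11) + (1/6)·(48/11) + (1/6)·(46/11) = -1/33.

-1/33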